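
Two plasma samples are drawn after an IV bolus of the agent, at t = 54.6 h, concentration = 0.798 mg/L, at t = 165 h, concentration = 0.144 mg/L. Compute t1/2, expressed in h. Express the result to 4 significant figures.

44.69 h

k = ln(C₁/C₂) / (t₂ − t₁) = ln(0.798/0.144) / (165 − 54.6)
  = 1.712 / 110.4 = 0.01551 h⁻¹
t½ = ln2 / k = 0.693147 / 0.01551 = 44.69 h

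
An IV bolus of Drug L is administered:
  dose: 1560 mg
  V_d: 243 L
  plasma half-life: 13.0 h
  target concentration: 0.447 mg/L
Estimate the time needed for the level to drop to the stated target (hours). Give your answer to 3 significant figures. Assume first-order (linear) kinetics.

50.0 h

C₀ = Dose / Vd = 1560 / 243 = 6.420 mg/L
k = ln2 / t½ = 0.693147 / 13.0 = 0.05332 h⁻¹
t = ln(C₀ / C) / k = ln(6.420 / 0.447) / 0.05332
  = ln(14.36) / 0.05332 = 2.664 / 0.05332 = 49.96 h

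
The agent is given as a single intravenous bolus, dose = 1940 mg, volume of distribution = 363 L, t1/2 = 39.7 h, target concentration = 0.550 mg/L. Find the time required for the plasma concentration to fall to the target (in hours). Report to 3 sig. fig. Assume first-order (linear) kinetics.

130 h

C₀ = Dose / Vd = 1940 / 363 = 5.344 mg/L
k = ln2 / t½ = 0.693147 / 39.7 = 0.01746 h⁻¹
t = ln(C₀ / C) / k = ln(5.344 / 0.550) / 0.01746
  = ln(9.716) / 0.01746 = 2.274 / 0.01746 = 130.2 h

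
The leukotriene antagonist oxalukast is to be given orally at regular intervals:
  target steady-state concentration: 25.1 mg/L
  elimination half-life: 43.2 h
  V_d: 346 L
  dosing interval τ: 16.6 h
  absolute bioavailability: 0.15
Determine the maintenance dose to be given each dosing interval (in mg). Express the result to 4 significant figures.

15420 mg

k = ln2 / t½ = 0.693147 / 43.2 = 0.01605 h⁻¹
CL = k × Vd = 0.01605 × 346 = 5.553 L/h
At steady state, F × (Dose/τ) = Css × CL.
Dose = Css × CL × τ / F = 25.1 × 5.553 × 16.6 / 0.15 = 15420 mg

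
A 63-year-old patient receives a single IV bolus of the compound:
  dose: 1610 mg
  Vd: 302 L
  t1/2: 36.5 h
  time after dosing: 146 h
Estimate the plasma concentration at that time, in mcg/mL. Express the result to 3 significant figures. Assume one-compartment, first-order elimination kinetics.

C₀ = Dose / Vd = 1610 / 302 = 5.331 mg/L
k = ln2 / t½ = 0.693147 / 36.5 = 0.01899 h⁻¹
C = C₀ · e^(−k·t) = 5.331 × e^(−0.01899 × 146)
  = 5.331 × 0.06250 = 0.3332 mg/L
(0.3332 mg/L = 0.3332 mcg/mL)

0.333 mcg/mL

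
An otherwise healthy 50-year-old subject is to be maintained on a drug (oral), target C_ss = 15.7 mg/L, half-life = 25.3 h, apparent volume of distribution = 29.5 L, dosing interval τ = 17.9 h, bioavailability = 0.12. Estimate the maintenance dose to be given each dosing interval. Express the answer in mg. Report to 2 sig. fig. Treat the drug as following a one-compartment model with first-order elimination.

1900 mg

k = ln2 / t½ = 0.693147 / 25.3 = 0.02740 h⁻¹
CL = k × Vd = 0.02740 × 29.5 = 0.8083 L/h
At steady state, F × (Dose/τ) = Css × CL.
Dose = Css × CL × τ / F = 15.7 × 0.8083 × 17.9 / 0.12 = 1893 mg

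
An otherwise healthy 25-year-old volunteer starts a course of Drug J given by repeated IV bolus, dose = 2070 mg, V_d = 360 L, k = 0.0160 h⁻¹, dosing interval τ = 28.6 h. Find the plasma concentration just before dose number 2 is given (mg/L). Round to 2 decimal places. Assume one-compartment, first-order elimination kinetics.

C₀ per dose = Dose / Vd = 2070 / 360 = 5.750 mg/L
Fraction remaining after one interval: r = e^(−kτ) = e^(−0.01600 × 28.6) = 0.6328
Before dose 2, 1 dose has been given (aged 1τ).
C_trough = C₀ × r = 5.750 × 0.6328 = 3.639 mg/L

3.64 mg/L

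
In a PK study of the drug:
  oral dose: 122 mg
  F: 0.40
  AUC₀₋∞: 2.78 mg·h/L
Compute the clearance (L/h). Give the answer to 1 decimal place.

17.6 L/h

CL = F·Dose / AUC = 0.40 × 122 / 2.78 = 17.55 L/h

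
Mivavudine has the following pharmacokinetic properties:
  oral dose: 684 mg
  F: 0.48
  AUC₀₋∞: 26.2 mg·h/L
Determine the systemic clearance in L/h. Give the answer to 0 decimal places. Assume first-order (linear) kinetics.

13 L/h

CL = F·Dose / AUC = 0.48 × 684 / 26.2 = 12.53 L/h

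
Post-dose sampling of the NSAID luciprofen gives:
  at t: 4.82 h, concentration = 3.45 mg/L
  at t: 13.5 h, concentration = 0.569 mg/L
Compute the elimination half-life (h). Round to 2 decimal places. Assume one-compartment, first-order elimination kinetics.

3.34 h

k = ln(C₁/C₂) / (t₂ − t₁) = ln(3.45/0.569) / (13.5 − 4.82)
  = 1.802 / 8.680 = 0.2076 h⁻¹
t½ = ln2 / k = 0.693147 / 0.2076 = 3.339 h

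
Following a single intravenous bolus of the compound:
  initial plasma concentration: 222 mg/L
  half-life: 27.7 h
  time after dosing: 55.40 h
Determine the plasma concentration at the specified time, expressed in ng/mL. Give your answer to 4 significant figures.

k = ln2 / t½ = 0.693147 / 27.7 = 0.02502 h⁻¹
t / t½ = 55.40 / 27.7 = 2 half-lives
C = C₀ × (1/2)^2 = 222.0 × 0.2500 = 55.50 mg/L
Convert: 55.50 mg/L × 1000 = 55500 ng/mL

55500 ng/mL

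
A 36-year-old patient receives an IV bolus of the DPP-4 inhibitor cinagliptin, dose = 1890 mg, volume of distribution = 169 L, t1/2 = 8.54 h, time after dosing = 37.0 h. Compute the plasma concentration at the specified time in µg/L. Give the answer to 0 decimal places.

555 µg/L

C₀ = Dose / Vd = 1890 / 169 = 11.18 mg/L
k = ln2 / t½ = 0.693147 / 8.54 = 0.08116 h⁻¹
C = C₀ · e^(−k·t) = 11.18 × e^(−0.08116 × 37.0)
  = 11.18 × 0.04964 = 0.5550 mg/L
Convert: 0.5550 mg/L × 1000 = 555.0 µg/L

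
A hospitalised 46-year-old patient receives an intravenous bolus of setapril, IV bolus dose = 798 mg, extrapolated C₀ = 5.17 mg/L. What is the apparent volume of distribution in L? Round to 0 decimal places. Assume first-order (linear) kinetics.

Vd = Dose / C₀ = 798.0 / 5.17 = 154.4 L

154 L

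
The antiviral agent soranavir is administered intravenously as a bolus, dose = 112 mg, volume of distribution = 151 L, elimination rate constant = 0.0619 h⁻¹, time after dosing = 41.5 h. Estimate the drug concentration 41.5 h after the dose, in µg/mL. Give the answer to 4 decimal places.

0.0568 µg/mL

C₀ = Dose / Vd = 112.0 / 151 = 0.7417 mg/L
C = C₀ · e^(−k·t) = 0.7417 × e^(−0.06190 × 41.5)
  = 0.7417 × 0.07662 = 0.05683 mg/L
(0.05683 mg/L = 0.05683 µg/mL)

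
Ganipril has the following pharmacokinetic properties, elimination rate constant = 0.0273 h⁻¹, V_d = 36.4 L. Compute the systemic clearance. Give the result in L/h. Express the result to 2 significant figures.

0.99 L/h

CL = k × Vd = 0.0273 × 36.4 = 0.9937 L/h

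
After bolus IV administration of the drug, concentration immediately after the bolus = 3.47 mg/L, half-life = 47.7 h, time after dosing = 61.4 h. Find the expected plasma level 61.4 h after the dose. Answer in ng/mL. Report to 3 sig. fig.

k = ln2 / t½ = 0.693147 / 47.7 = 0.01453 h⁻¹
C = C₀ · e^(−k·t) = 3.470 × e^(−0.01453 × 61.4)
  = 3.470 × 0.4098 = 1.422 mg/L
Convert: 1.422 mg/L × 1000 = 1422 ng/mL

1420 ng/mL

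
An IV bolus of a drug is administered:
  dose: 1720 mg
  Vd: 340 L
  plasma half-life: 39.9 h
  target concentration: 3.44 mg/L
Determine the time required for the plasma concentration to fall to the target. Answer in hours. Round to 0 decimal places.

C₀ = Dose / Vd = 1720 / 340 = 5.059 mg/L
k = ln2 / t½ = 0.693147 / 39.9 = 0.01737 h⁻¹
t = ln(C₀ / C) / k = ln(5.059 / 3.44) / 0.01737
  = ln(1.471) / 0.01737 = 0.3859 / 0.01737 = 22.22 h

22 h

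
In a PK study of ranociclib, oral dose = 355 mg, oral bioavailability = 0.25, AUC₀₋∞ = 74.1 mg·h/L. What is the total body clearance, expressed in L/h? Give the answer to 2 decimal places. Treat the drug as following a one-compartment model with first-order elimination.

1.20 L/h

CL = F·Dose / AUC = 0.25 × 355 / 74.1 = 1.198 L/h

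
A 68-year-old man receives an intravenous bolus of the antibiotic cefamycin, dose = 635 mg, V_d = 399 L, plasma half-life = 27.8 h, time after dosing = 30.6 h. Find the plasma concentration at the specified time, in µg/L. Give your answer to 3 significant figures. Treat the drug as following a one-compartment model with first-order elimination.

742 µg/L

C₀ = Dose / Vd = 635.0 / 399 = 1.591 mg/L
k = ln2 / t½ = 0.693147 / 27.8 = 0.02493 h⁻¹
C = C₀ · e^(−k·t) = 1.591 × e^(−0.02493 × 30.6)
  = 1.591 × 0.4663 = 0.7419 mg/L
Convert: 0.7419 mg/L × 1000 = 741.9 µg/L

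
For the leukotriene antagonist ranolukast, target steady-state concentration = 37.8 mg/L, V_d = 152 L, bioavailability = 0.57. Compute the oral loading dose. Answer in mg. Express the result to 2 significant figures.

10000 mg

LD = Css × Vd / F = 37.8 × 152 / 0.57 = 10080 mg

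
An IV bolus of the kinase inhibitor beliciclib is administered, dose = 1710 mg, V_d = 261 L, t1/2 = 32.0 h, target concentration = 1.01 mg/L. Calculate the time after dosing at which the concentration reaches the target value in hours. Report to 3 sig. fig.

86.3 h

C₀ = Dose / Vd = 1710 / 261 = 6.552 mg/L
k = ln2 / t½ = 0.693147 / 32.0 = 0.02166 h⁻¹
t = ln(C₀ / C) / k = ln(6.552 / 1.01) / 0.02166
  = ln(6.487) / 0.02166 = 1.870 / 0.02166 = 86.33 h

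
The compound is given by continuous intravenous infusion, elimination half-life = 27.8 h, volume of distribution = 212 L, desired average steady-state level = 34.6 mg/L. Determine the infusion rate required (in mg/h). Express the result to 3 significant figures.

183 mg/h

k = ln2 / t½ = 0.693147 / 27.8 = 0.02493 h⁻¹
CL = k × Vd = 0.02493 × 212 = 5.285 L/h
At steady state, infusion rate R₀ = Css × CL = 34.6 × 5.285 = 182.9 mg/h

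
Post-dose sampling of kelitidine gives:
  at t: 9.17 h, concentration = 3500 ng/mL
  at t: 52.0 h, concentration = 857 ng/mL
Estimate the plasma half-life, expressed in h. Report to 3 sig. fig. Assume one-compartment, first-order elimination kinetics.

k = ln(C₁/C₂) / (t₂ − t₁) = ln(3500/857) / (52.0 − 9.17)
  = 1.407 / 42.83 = 0.03285 h⁻¹
t½ = ln2 / k = 0.693147 / 0.03285 = 21.10 h

21.1 h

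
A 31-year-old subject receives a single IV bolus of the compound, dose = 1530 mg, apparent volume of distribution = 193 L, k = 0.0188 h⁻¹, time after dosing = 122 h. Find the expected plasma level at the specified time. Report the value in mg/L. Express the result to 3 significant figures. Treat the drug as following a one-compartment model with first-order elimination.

C₀ = Dose / Vd = 1530 / 193 = 7.927 mg/L
C = C₀ · e^(−k·t) = 7.927 × e^(−0.01880 × 122)
  = 7.927 × 0.1009 = 0.7998 mg/L

0.800 mg/L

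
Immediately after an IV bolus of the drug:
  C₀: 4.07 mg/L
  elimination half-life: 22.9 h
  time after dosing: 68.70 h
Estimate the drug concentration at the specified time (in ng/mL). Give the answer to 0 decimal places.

k = ln2 / t½ = 0.693147 / 22.9 = 0.03027 h⁻¹
t / t½ = 68.70 / 22.9 = 3 half-lives
C = C₀ × (1/2)^3 = 4.070 × 0.1250 = 0.5088 mg/L
Convert: 0.5088 mg/L × 1000 = 508.8 ng/mL

509 ng/mL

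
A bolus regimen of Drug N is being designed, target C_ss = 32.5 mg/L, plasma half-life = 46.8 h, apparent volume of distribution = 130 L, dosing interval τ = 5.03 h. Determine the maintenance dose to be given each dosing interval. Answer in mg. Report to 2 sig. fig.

k = ln2 / t½ = 0.693147 / 46.8 = 0.01481 h⁻¹
CL = k × Vd = 0.01481 × 130 = 1.925 L/h
At steady state, Dose/τ = Css × CL.
Dose = Css × CL × τ = 32.5 × 1.925 × 5.03 = 314.7 mg

310 mg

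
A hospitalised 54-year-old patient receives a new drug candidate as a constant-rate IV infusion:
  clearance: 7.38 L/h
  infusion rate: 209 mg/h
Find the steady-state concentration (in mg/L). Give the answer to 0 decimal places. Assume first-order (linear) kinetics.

At steady state Css = R₀ / CL = 209 / 7.380 = 28.32 mg/L

28 mg/L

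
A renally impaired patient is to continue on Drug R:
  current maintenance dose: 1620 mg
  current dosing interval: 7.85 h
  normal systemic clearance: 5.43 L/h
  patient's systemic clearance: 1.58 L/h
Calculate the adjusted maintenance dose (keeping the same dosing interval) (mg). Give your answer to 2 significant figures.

To keep the same average steady-state level, dosing rate must scale with clearance.
CL ratio = 1.58 / 5.43 = 0.2910
New dose (same interval) = 1620 × 0.2910 = 471.4 mg

470 mg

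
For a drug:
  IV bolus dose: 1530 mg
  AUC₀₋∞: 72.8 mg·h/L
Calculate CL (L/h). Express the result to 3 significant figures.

21.0 L/h

CL = Dose / AUC = 1530 / 72.8 = 21.02 L/h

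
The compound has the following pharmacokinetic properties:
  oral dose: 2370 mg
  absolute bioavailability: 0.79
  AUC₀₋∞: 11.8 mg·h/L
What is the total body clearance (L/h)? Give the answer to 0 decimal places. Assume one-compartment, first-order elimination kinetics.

159 L/h

CL = F·Dose / AUC = 0.79 × 2370 / 11.8 = 158.7 L/h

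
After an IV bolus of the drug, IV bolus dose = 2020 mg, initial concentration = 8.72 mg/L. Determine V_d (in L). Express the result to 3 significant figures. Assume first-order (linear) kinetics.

Vd = Dose / C₀ = 2020 / 8.72 = 231.7 L

232 L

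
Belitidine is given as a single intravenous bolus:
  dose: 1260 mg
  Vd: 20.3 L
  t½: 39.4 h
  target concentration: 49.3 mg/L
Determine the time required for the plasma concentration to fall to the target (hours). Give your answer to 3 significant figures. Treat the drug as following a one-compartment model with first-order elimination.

C₀ = Dose / Vd = 1260 / 20.3 = 62.07 mg/L
k = ln2 / t½ = 0.693147 / 39.4 = 0.01759 h⁻¹
t = ln(C₀ / C) / k = ln(62.07 / 49.3) / 0.01759
  = ln(1.259) / 0.01759 = 0.2303 / 0.01759 = 13.09 h

13.1 h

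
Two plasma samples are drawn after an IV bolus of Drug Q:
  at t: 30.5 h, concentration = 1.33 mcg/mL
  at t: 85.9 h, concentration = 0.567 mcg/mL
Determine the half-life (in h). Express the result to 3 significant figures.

k = ln(C₁/C₂) / (t₂ − t₁) = ln(1.33/0.567) / (85.9 − 30.5)
  = 0.8526 / 55.40 = 0.01539 h⁻¹
t½ = ln2 / k = 0.693147 / 0.01539 = 45.04 h

45.0 h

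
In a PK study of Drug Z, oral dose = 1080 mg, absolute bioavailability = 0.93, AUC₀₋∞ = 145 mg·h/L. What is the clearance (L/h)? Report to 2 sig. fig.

6.9 L/h

CL = F·Dose / AUC = 0.93 × 1080 / 145 = 6.927 L/h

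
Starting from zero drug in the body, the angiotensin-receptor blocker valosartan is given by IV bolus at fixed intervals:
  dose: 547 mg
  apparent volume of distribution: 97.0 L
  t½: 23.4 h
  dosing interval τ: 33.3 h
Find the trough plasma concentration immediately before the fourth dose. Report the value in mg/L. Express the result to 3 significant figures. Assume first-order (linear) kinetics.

C₀ per dose = Dose / Vd = 547 / 97.0 = 5.639 mg/L
k = ln2 / t½ = 0.693147 / 23.4 = 0.02962 h⁻¹
Fraction remaining after one interval: r = e^(−kτ) = e^(−0.02962 × 33.3) = 0.3729
Before dose 4, 3 doses have been given (aged 1τ, 2τ, 3τ).
C_trough = C₀ × (r + r² + … + r^3) = C₀ × r(1−r^3)/(1−r)
        = 5.639 × 0.3729 × (1 − 0.05185) / (1 − 0.3729) = 3.179 mg/L

3.18 mg/L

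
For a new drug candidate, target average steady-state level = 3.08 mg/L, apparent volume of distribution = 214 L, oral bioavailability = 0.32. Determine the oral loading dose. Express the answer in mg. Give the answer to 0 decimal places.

LD = Css × Vd / F = 3.08 × 214 / 0.32 = 2060 mg

2060 mg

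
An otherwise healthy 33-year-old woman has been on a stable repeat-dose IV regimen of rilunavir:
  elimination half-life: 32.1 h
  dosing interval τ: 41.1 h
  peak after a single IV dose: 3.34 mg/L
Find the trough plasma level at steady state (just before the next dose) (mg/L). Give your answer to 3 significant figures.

2.34 mg/L

k = ln2 / t½ = 0.693147 / 32.1 = 0.02159 h⁻¹
e^(−kτ) = e^(−0.02159 × 41.1) = 0.4117
Accumulation ratio R = 1 / (1 − e^(−kτ)) = 1 / (1 − 0.4117) = 1.700
Steady-state trough = C₀ × R × e^(−kτ) = 3.34 × 1.700 × 0.4117 = 2.338 mg/L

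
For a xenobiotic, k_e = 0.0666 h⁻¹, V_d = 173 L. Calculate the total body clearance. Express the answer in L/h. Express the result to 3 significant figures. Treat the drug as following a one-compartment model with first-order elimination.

CL = k × Vd = 0.0666 × 173 = 11.52 L/h

11.5 L/h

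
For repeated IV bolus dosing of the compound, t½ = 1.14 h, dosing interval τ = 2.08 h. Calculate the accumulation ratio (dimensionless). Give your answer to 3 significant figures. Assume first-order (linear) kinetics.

1.39

k = ln2 / t½ = 0.693147 / 1.14 = 0.6080 h⁻¹
e^(−kτ) = e^(−0.6080 × 2.08) = 0.2823
Accumulation ratio R = 1 / (1 − e^(−kτ)) = 1 / (1 − 0.2823) = 1.393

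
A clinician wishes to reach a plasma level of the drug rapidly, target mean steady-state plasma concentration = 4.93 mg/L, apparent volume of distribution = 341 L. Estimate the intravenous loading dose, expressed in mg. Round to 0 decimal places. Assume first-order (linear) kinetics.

1681 mg

LD = Css × Vd = 4.93 × 341 = 1681 mg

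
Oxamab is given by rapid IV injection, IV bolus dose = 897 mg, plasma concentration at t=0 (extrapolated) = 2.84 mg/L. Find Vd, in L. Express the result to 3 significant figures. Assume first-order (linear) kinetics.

Vd = Dose / C₀ = 897.0 / 2.84 = 315.8 L

316 L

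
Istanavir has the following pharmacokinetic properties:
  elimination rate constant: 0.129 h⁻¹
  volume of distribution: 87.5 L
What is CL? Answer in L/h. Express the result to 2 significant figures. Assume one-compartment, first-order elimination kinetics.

11 L/h

CL = k × Vd = 0.129 × 87.5 = 11.29 L/h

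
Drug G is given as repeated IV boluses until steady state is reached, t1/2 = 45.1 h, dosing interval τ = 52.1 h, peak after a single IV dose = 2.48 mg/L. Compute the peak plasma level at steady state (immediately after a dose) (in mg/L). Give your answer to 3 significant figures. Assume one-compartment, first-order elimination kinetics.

k = ln2 / t½ = 0.693147 / 45.1 = 0.01537 h⁻¹
e^(−kτ) = e^(−0.01537 × 52.1) = 0.4490
Accumulation ratio R = 1 / (1 − e^(−kτ)) = 1 / (1 − 0.4490) = 1.815
Steady-state peak = C₀ × R = 2.48 × 1.815 = 4.501 mg/L

4.50 mg/L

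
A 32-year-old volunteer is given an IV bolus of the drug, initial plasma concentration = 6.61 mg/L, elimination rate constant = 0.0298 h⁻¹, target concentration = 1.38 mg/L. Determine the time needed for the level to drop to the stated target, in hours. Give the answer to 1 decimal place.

t = ln(C₀ / C) / k = ln(6.610 / 1.38) / 0.02980
  = ln(4.790) / 0.02980 = 1.567 / 0.02980 = 52.58 h

52.6 h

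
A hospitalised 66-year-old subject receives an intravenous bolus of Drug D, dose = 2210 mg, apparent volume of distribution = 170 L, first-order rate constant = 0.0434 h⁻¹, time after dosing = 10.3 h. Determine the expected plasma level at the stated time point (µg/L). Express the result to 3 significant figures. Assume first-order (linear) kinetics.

8310 µg/L

C₀ = Dose / Vd = 2210 / 170 = 13.00 mg/L
C = C₀ · e^(−k·t) = 13.00 × e^(−0.04340 × 10.3)
  = 13.00 × 0.6395 = 8.314 mg/L
Convert: 8.314 mg/L × 1000 = 8314 µg/L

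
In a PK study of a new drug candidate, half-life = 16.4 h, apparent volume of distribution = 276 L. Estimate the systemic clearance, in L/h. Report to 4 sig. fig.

11.67 L/h

k = ln2 / t½ = 0.693147 / 16.4 = 0.04227 h⁻¹
CL = k × Vd = 0.04227 × 276 = 11.67 L/h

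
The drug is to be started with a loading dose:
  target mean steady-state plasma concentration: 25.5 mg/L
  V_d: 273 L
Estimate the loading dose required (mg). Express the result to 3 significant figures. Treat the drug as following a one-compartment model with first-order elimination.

LD = Css × Vd = 25.5 × 273 = 6962 mg

6960 mg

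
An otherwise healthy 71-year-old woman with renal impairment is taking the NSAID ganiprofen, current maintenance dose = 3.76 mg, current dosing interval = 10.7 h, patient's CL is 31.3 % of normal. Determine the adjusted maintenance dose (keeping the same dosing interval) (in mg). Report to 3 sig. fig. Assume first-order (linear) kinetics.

1.18 mg

To keep the same average steady-state level, dosing rate must scale with clearance.
CL ratio = 31.3 / 100 = 0.3130
New dose (same interval) = 3.76 × 0.3130 = 1.177 mg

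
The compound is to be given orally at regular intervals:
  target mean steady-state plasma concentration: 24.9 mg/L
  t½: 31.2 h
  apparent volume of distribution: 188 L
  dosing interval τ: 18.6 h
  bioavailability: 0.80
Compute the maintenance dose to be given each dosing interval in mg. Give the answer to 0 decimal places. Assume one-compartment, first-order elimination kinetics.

2418 mg

k = ln2 / t½ = 0.693147 / 31.2 = 0.02222 h⁻¹
CL = k × Vd = 0.02222 × 188 = 4.177 L/h
At steady state, F × (Dose/τ) = Css × CL.
Dose = Css × CL × τ / F = 24.9 × 4.177 × 18.6 / 0.80 = 2418 mg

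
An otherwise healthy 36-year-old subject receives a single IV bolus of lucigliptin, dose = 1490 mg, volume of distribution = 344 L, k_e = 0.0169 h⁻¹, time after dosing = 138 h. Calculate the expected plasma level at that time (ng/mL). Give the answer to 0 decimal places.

421 ng/mL

C₀ = Dose / Vd = 1490 / 344 = 4.331 mg/L
C = C₀ · e^(−k·t) = 4.331 × e^(−0.01690 × 138)
  = 4.331 × 0.09708 = 0.4205 mg/L
Convert: 0.4205 mg/L × 1000 = 420.5 ng/mL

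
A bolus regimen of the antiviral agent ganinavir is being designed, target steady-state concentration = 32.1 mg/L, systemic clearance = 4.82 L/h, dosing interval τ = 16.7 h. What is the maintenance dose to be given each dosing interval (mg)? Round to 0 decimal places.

2584 mg

At steady state, Dose/τ = Css × CL.
Dose = Css × CL × τ = 32.1 × 4.820 × 16.7 = 2584 mg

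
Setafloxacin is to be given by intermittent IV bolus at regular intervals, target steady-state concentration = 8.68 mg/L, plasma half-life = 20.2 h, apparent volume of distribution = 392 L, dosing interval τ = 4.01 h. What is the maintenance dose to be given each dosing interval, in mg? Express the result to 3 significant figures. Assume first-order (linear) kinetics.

k = ln2 / t½ = 0.693147 / 20.2 = 0.03431 h⁻¹
CL = k × Vd = 0.03431 × 392 = 13.45 L/h
At steady state, Dose/τ = Css × CL.
Dose = Css × CL × τ = 8.68 × 13.45 × 4.01 = 468.2 mg

468 mg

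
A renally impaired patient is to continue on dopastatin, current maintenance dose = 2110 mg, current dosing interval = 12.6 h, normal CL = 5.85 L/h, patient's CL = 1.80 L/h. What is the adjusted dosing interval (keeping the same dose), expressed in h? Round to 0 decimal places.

41 h

To keep the same average steady-state level, dosing rate must scale with clearance.
CL ratio = 1.80 / 5.85 = 0.3077
New interval (same dose) = 12.6 / 0.3077 = 40.95 h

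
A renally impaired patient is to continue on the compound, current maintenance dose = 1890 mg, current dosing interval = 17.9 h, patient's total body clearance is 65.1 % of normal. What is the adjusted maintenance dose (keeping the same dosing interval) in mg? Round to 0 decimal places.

1230 mg

To keep the same average steady-state level, dosing rate must scale with clearance.
CL ratio = 65.1 / 100 = 0.6510
New dose (same interval) = 1890 × 0.6510 = 1230 mg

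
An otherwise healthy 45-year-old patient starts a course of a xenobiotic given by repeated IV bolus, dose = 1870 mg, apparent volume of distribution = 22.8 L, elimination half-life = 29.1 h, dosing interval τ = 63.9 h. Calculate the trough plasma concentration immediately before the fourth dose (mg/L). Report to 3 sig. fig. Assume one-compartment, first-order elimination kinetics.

C₀ per dose = Dose / Vd = 1870 / 22.8 = 82.02 mg/L
k = ln2 / t½ = 0.693147 / 29.1 = 0.02382 h⁻¹
Fraction remaining after one interval: r = e^(−kτ) = e^(−0.02382 × 63.9) = 0.2183
Before dose 4, 3 doses have been given (aged 1τ, 2τ, 3τ).
C_trough = C₀ × (r + r² + … + r^3) = C₀ × r(1−r^3)/(1−r)
        = 82.02 × 0.2183 × (1 − 0.01040) / (1 − 0.2183) = 22.67 mg/L

22.7 mg/L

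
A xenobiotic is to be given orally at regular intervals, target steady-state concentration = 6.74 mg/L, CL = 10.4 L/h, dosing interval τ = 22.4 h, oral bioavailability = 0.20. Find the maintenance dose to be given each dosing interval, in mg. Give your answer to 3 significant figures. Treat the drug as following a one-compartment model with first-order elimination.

7850 mg

At steady state, F × (Dose/τ) = Css × CL.
Dose = Css × CL × τ / F = 6.74 × 10.40 × 22.4 / 0.20 = 7851 mg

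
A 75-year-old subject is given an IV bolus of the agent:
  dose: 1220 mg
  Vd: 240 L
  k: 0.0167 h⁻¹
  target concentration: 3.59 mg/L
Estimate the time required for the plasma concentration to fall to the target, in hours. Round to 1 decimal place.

C₀ = Dose / Vd = 1220 / 240 = 5.083 mg/L
t = ln(C₀ / C) / k = ln(5.083 / 3.59) / 0.01670
  = ln(1.416) / 0.01670 = 0.3478 / 0.01670 = 20.83 h

20.8 h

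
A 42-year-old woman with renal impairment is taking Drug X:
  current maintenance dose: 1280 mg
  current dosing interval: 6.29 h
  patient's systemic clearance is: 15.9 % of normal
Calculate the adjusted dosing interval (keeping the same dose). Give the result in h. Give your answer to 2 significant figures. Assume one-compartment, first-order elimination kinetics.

To keep the same average steady-state level, dosing rate must scale with clearance.
CL ratio = 15.9 / 100 = 0.1590
New interval (same dose) = 6.29 / 0.1590 = 39.56 h

40 h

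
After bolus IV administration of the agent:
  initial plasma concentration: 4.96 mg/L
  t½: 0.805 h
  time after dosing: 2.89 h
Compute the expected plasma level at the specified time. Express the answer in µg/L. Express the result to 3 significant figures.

412 µg/L

k = ln2 / t½ = 0.693147 / 0.805 = 0.8611 h⁻¹
C = C₀ · e^(−k·t) = 4.960 × e^(−0.8611 × 2.89)
  = 4.960 × 0.08303 = 0.4118 mg/L
Convert: 0.4118 mg/L × 1000 = 411.8 µg/L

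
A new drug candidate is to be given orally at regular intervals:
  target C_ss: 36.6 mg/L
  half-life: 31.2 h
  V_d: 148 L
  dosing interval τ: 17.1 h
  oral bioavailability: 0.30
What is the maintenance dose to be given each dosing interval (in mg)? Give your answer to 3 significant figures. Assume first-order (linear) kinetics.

6860 mg

k = ln2 / t½ = 0.693147 / 31.2 = 0.02222 h⁻¹
CL = k × Vd = 0.02222 × 148 = 3.289 L/h
At steady state, F × (Dose/τ) = Css × CL.
Dose = Css × CL × τ / F = 36.6 × 3.289 × 17.1 / 0.30 = 6862 mg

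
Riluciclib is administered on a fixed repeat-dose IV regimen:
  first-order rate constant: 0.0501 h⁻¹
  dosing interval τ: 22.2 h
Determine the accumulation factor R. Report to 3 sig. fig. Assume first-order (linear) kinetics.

1.49

e^(−kτ) = e^(−0.05010 × 22.2) = 0.3288
Accumulation ratio R = 1 / (1 − e^(−kτ)) = 1 / (1 − 0.3288) = 1.490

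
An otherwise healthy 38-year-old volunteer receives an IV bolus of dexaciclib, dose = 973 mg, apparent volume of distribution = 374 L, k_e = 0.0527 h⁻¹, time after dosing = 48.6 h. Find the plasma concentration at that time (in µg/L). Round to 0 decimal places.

C₀ = Dose / Vd = 973.0 / 374 = 2.602 mg/L
C = C₀ · e^(−k·t) = 2.602 × e^(−0.05270 × 48.6)
  = 2.602 × 0.07721 = 0.2009 mg/L
Convert: 0.2009 mg/L × 1000 = 200.9 µg/L

201 µg/L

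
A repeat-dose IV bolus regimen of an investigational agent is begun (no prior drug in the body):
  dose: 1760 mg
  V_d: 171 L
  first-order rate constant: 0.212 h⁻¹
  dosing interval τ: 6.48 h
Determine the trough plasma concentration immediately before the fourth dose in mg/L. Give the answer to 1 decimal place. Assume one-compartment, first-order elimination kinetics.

C₀ per dose = Dose / Vd = 1760 / 171 = 10.29 mg/L
Fraction remaining after one interval: r = e^(−kτ) = e^(−0.2120 × 6.48) = 0.2532
Before dose 4, 3 doses have been given (aged 1τ, 2τ, 3τ).
C_trough = C₀ × (r + r² + … + r^3) = C₀ × r(1−r^3)/(1−r)
        = 10.29 × 0.2532 × (1 − 0.01623) / (1 − 0.2532) = 3.432 mg/L

3.4 mg/L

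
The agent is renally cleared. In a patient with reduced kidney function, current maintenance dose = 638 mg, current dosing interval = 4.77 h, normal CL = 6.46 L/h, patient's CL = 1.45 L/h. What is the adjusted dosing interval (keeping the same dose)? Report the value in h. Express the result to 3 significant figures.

21.3 h

To keep the same average steady-state level, dosing rate must scale with clearance.
CL ratio = 1.45 / 6.46 = 0.2245
New interval (same dose) = 4.77 / 0.2245 = 21.25 h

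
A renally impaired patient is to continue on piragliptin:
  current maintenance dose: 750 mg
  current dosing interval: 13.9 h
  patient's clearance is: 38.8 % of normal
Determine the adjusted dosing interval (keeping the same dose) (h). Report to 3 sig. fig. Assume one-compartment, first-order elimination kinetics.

35.8 h

To keep the same average steady-state level, dosing rate must scale with clearance.
CL ratio = 38.8 / 100 = 0.3880
New interval (same dose) = 13.9 / 0.3880 = 35.82 h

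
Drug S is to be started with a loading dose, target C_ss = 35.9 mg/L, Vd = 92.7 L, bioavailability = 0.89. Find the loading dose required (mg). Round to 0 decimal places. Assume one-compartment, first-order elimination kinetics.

LD = Css × Vd / F = 35.9 × 92.7 / 0.89 = 3739 mg

3739 mg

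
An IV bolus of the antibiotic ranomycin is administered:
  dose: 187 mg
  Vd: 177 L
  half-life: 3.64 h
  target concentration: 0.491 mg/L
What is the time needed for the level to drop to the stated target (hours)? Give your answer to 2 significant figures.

4.0 h

C₀ = Dose / Vd = 187.0 / 177 = 1.056 mg/L
k = ln2 / t½ = 0.693147 / 3.64 = 0.1904 h⁻¹
t = ln(C₀ / C) / k = ln(1.056 / 0.491) / 0.1904
  = ln(2.151) / 0.1904 = 0.7659 / 0.1904 = 4.023 h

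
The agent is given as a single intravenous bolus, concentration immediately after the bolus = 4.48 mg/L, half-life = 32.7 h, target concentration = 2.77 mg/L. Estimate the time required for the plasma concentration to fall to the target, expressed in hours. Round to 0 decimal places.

k = ln2 / t½ = 0.693147 / 32.7 = 0.02120 h⁻¹
t = ln(C₀ / C) / k = ln(4.480 / 2.77) / 0.02120
  = ln(1.617) / 0.02120 = 0.4806 / 0.02120 = 22.67 h

23 h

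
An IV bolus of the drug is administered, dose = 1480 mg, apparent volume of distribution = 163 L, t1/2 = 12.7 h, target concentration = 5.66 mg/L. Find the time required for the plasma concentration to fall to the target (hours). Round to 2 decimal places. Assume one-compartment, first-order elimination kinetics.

8.66 h

C₀ = Dose / Vd = 1480 / 163 = 9.080 mg/L
k = ln2 / t½ = 0.693147 / 12.7 = 0.05458 h⁻¹
t = ln(C₀ / C) / k = ln(9.080 / 5.66) / 0.05458
  = ln(1.604) / 0.05458 = 0.4725 / 0.05458 = 8.657 h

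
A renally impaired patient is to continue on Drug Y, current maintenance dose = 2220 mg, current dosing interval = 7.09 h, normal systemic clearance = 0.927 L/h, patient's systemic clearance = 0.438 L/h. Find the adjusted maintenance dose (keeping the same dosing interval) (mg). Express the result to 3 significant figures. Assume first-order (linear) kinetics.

To keep the same average steady-state level, dosing rate must scale with clearance.
CL ratio = 0.438 / 0.927 = 0.4725
New dose (same interval) = 2220 × 0.4725 = 1049 mg

1050 mg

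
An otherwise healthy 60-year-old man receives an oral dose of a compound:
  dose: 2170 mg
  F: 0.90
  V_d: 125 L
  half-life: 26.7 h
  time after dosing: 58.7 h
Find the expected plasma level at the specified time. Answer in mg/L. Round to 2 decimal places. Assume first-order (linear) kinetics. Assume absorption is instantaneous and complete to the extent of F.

3.40 mg/L

Amount reaching circulation = F × Dose = 0.90 × 2170 = 1953 mg
C₀ = F·Dose / Vd = 1953 / 125 = 15.62 mg/L
k = ln2 / t½ = 0.693147 / 26.7 = 0.02596 h⁻¹
C = C₀ · e^(−k·t) = 15.62 × e^(−0.02596 × 58.7)
  = 15.62 × 0.2179 = 3.404 mg/L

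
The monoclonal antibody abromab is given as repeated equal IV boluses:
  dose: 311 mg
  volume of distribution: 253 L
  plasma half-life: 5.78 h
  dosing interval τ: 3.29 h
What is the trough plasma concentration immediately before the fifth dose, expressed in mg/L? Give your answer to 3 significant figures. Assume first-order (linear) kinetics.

2.02 mg/L

C₀ per dose = Dose / Vd = 311 / 253 = 1.229 mg/L
k = ln2 / t½ = 0.693147 / 5.78 = 0.1199 h⁻¹
Fraction remaining after one interval: r = e^(−kτ) = e^(−0.1199 × 3.29) = 0.6740
Before dose 5, 4 doses have been given (aged 1τ, 2τ, 3τ, 4τ).
C_trough = C₀ × (r + r² + … + r^4) = C₀ × r(1−r^4)/(1−r)
        = 1.229 × 0.6740 × (1 − 0.2064) / (1 − 0.6740) = 2.016 mg/L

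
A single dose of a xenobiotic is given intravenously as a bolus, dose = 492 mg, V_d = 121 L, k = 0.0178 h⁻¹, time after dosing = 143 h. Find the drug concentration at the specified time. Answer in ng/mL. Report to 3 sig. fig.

319 ng/mL

C₀ = Dose / Vd = 492.0 / 121 = 4.066 mg/L
C = C₀ · e^(−k·t) = 4.066 × e^(−0.01780 × 143)
  = 4.066 × 0.07844 = 0.3189 mg/L
Convert: 0.3189 mg/L × 1000 = 318.9 ng/mL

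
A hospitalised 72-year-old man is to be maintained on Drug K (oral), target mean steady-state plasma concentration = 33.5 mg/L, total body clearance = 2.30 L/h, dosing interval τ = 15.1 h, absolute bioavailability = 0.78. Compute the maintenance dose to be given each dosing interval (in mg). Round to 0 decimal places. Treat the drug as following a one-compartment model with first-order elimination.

1492 mg

At steady state, F × (Dose/τ) = Css × CL.
Dose = Css × CL × τ / F = 33.5 × 2.300 × 15.1 / 0.78 = 1492 mg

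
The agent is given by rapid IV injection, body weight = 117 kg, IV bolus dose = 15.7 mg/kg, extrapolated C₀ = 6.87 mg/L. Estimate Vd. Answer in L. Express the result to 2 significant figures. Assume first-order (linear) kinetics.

270 L

Dose = 15.7 × 117 = 1837 mg
Vd = Dose / C₀ = 1837 / 6.87 = 267.4 L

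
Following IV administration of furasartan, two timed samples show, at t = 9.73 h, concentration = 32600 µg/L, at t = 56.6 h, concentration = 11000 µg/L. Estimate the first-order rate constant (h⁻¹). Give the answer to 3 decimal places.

k = ln(C₁/C₂) / (t₂ − t₁) = ln(32600/11000) / (56.6 − 9.73)
  = 1.086 / 46.87 = 0.02317 h⁻¹

0.023 h⁻¹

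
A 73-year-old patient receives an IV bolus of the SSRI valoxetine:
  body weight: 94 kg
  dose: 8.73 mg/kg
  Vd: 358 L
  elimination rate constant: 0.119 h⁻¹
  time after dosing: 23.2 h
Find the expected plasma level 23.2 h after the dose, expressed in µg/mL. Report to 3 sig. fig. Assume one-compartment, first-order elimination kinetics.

Total dose = 8.73 × 94 = 820.6 mg
C₀ = Dose / Vd = 820.6 / 358 = 2.292 mg/L
C = C₀ · e^(−k·t) = 2.292 × e^(−0.1190 × 23.2)
  = 2.292 × 0.06324 = 0.1449 mg/L
(0.1449 mg/L = 0.1449 µg/mL)

0.145 µg/mL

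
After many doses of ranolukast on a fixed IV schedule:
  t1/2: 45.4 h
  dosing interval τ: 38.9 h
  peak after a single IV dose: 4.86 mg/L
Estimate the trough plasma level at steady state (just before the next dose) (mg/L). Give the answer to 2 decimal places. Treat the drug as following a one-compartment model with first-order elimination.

k = ln2 / t½ = 0.693147 / 45.4 = 0.01527 h⁻¹
e^(−kτ) = e^(−0.01527 × 38.9) = 0.5521
Accumulation ratio R = 1 / (1 − e^(−kτ)) = 1 / (1 − 0.5521) = 2.233
Steady-state trough = C₀ × R × e^(−kτ) = 4.86 × 2.233 × 0.5521 = 5.992 mg/L

5.99 mg/L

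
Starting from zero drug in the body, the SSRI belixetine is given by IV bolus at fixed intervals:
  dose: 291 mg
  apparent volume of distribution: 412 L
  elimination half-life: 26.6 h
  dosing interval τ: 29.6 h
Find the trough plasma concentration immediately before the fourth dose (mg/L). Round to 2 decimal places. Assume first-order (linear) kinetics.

C₀ per dose = Dose / Vd = 291 / 412 = 0.7063 mg/L
k = ln2 / t½ = 0.693147 / 26.6 = 0.02606 h⁻¹
Fraction remaining after one interval: r = e^(−kτ) = e^(−0.02606 × 29.6) = 0.4624
Before dose 4, 3 doses have been given (aged 1τ, 2τ, 3τ).
C_trough = C₀ × (r + r² + … + r^3) = C₀ × r(1−r^3)/(1−r)
        = 0.7063 × 0.4624 × (1 − 0.09887) / (1 − 0.4624) = 0.5474 mg/L

0.55 mg/L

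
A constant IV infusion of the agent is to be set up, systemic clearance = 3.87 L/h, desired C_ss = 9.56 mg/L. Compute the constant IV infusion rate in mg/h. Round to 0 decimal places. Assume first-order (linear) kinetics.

37 mg/h

At steady state, infusion rate R₀ = Css × CL = 9.56 × 3.870 = 37.00 mg/h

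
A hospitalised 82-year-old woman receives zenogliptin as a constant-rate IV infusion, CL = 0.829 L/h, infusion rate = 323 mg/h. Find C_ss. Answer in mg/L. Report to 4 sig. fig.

At steady state Css = R₀ / CL = 323 / 0.8290 = 389.6 mg/L

389.6 mg/L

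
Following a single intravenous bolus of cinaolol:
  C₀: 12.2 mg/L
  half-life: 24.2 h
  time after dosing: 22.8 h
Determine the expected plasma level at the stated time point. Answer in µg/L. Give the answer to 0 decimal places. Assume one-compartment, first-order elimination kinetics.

k = ln2 / t½ = 0.693147 / 24.2 = 0.02864 h⁻¹
C = C₀ · e^(−k·t) = 12.20 × e^(−0.02864 × 22.8)
  = 12.20 × 0.5205 = 6.350 mg/L
Convert: 6.350 mg/L × 1000 = 6350 µg/L

6350 µg/L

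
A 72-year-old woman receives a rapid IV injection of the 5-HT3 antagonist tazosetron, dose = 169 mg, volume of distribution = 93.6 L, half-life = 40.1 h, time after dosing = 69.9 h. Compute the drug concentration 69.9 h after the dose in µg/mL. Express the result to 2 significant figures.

C₀ = Dose / Vd = 169.0 / 93.6 = 1.806 mg/L
k = ln2 / t½ = 0.693147 / 40.1 = 0.01729 h⁻¹
C = C₀ · e^(−k·t) = 1.806 × e^(−0.01729 × 69.9)
  = 1.806 × 0.2986 = 0.5393 mg/L
(0.5393 mg/L = 0.5393 µg/mL)

0.54 µg/mL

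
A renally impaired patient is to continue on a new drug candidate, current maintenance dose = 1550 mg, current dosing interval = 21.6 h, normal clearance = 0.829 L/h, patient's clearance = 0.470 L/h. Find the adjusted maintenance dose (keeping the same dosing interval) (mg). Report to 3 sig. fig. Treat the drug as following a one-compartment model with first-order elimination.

879 mg

To keep the same average steady-state level, dosing rate must scale with clearance.
CL ratio = 0.470 / 0.829 = 0.5669
New dose (same interval) = 1550 × 0.5669 = 878.7 mg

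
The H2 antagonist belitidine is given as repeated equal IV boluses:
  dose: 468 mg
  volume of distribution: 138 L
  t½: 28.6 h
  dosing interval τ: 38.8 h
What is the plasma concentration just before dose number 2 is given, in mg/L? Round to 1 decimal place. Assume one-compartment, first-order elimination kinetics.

1.3 mg/L

C₀ per dose = Dose / Vd = 468 / 138 = 3.391 mg/L
k = ln2 / t½ = 0.693147 / 28.6 = 0.02424 h⁻¹
Fraction remaining after one interval: r = e^(−kτ) = e^(−0.02424 × 38.8) = 0.3904
Before dose 2, 1 dose has been given (aged 1τ).
C_trough = C₀ × r = 3.391 × 0.3904 = 1.324 mg/L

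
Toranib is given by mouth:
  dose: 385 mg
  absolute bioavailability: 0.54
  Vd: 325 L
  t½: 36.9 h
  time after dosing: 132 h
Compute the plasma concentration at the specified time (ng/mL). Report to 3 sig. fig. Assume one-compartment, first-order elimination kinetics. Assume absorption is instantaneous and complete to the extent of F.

53.6 ng/mL

Amount reaching circulation = F × Dose = 0.54 × 385.0 = 207.9 mg
C₀ = F·Dose / Vd = 207.9 / 325 = 0.6397 mg/L
k = ln2 / t½ = 0.693147 / 36.9 = 0.01878 h⁻¹
C = C₀ · e^(−k·t) = 0.6397 × e^(−0.01878 × 132)
  = 0.6397 × 0.08383 = 0.05363 mg/L
Convert: 0.05363 mg/L × 1000 = 53.63 ng/mL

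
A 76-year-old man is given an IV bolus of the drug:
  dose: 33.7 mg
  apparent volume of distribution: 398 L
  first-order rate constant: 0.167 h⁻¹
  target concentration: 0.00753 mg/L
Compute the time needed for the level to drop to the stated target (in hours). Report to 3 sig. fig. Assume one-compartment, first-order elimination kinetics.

14.5 h

C₀ = Dose / Vd = 33.70 / 398 = 0.08467 mg/L
t = ln(C₀ / C) / k = ln(0.08467 / 0.00753) / 0.1670
  = ln(11.24) / 0.1670 = 2.419 / 0.1670 = 14.49 h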